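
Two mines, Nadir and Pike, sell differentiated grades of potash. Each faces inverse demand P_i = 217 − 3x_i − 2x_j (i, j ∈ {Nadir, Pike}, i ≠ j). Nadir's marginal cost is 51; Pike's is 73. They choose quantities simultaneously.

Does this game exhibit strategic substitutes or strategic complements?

strategic substitutes

Mine Nadir's profit: π = x_{Nadir}(217 − 3x_{Nadir} − 2x_{Pike}) − 51x_{Nadir}.
∂π/∂x_{Nadir} = 166 − 6x_{Nadir} − 2x_{Pike} = 0 ⇒ x_{Nadir} = 83/3 − (1/3)x_{Pike}.
The best-response slope dx_{Nadir}/dx_{Pike} = −1/3 < 0: the reaction function is downward-sloping, so the choices are strategic substitutes.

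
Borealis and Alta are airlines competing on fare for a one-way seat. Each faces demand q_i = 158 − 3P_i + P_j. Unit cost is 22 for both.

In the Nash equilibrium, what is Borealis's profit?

1559.52

Borealis's profit: π = (P_{Borealis} − 22)(158 − 3P_{Borealis} + P_{Alta}).
∂π/∂P_{Borealis} = 224 − 6P_{Borealis} + P_{Alta} = 0 ⇒ P_{Borealis} = 112/3 + (1/6)P_{Alta}.
By symmetry P_{Alta} = P_{Borealis}; substituting into the reaction function, (5/6)P_{Borealis} = 112/3 and P_{Borealis} = 44.8.
q_{Borealis} = 158 − 3·44.8 + 44.8 = 68.4.
Profit = (44.8 − 22)·68.4 = 1559.52.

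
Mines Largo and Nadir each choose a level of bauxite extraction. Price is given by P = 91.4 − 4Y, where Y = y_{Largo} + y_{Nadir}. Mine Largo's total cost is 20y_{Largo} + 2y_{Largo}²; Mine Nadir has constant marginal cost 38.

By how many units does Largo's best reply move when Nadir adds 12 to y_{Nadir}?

Mine Largo's profit: π = y_{Largo}(91.4 − 4(y_{Largo} + y_{Nadir})) − 20y_{Largo} − 2y_{Largo}².
∂π/∂y_{Largo} = 71.4 − 12y_{Largo} − 4y_{Nadir} = 0, so y_{Largo} = 5.95 − (1/3)y_{Nadir}.
The reaction-function slope is −1/3, so a 12-unit rise in y_{Nadir} moves y_{Largo} by −1/3 × 12 = −4. Largo's best response falls — the actions are strategic substitutes.

-4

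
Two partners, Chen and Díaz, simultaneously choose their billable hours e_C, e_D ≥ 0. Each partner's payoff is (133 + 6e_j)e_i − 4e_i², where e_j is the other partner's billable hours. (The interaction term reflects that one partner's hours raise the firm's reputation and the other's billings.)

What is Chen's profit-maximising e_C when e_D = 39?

Chen's payoff is (133 + 6e_D)e_C − 4e_C².
∂π/∂e_C = 133 + 6e_D − 8e_C = 0, so e_C = 16.625 + 0.75e_D.
At e_D = 39: e_C = 16.625 + 0.75·39 = 45.875.

45.875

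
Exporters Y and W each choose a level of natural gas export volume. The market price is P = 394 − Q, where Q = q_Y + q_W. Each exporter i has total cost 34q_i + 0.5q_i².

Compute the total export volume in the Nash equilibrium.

Exporter Y's profit: π = q_Y(394 − (q_Y + q_W)) − 34q_Y − 0.5q_Y².
∂π/∂q_Y = 360 − 3q_Y − q_W = 0, so q_Y = 120 − (1/3)q_W.
Setting q_Y = q_W in the reaction function: q_Y = 120 − (1/3)q_Y, so q_Y = 120 / (4/3) = 90.
Total export volume: 90 + 90 = 180.

180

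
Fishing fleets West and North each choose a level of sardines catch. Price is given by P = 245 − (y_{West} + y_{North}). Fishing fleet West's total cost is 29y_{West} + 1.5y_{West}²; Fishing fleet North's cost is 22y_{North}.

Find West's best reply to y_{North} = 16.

Fishing fleet West's profit: π = y_{West}(245 − (y_{West} + y_{North})) − 29y_{West} − 1.5y_{West}².
∂π/∂y_{West} = 216 − 5y_{West} − y_{North} = 0, so y_{West} = 43.2 − 0.2y_{North}.
At y_{North} = 16: y_{West} = 43.2 − 0.2·16 = 40.

40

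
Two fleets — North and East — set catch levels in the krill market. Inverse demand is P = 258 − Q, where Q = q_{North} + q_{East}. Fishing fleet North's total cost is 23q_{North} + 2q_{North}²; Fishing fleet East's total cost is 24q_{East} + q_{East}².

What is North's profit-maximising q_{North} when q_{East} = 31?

34

Fishing fleet North's profit: π = q_{North}(258 − (q_{North} + q_{East})) − 23q_{North} − 2q_{North}².
∂π/∂q_{North} = 235 − 6q_{North} − q_{East} = 0, so q_{North} = 235/6 − (1/6)q_{East}.
At q_{East} = 31: q_{North} = 235/6 − (1/6)·31 = 34.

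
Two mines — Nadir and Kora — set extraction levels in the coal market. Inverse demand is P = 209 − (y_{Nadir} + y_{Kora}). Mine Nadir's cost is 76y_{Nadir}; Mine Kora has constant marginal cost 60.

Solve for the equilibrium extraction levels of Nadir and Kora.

Mine Nadir's profit: π = y_{Nadir}(209 − (y_{Nadir} + y_{Kora})) − 76y_{Nadir}.
∂π/∂y_{Nadir} = 133 − 2y_{Nadir} − y_{Kora} = 0, so y_{Nadir} = 66.5 − 0.5y_{Kora}.
By the same steps for Kora: y_{Kora} = 74.5 − 0.5y_{Nadir}.
Plugging y_{Kora} into Nadir's best response: y_{Nadir} = 66.5 − 0.5(74.5 − 0.5y_{Nadir}) ⇒ 0.75y_{Nadir} = 29.25, so y_{Nadir} = 39.
Then y_{Kora} = 74.5 − 0.5·39 = 55.

39, 55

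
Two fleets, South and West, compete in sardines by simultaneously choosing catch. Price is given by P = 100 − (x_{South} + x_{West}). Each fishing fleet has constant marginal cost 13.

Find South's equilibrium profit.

841

Fishing fleet South's profit: π = x_{South}(100 − (x_{South} + x_{West})) − 13x_{South}.
∂π/∂x_{South} = 87 − 2x_{South} − x_{West} = 0, so x_{South} = 43.5 − 0.5x_{West}.
Setting x_{South} = x_{West} in the reaction function: x_{South} = 43.5 − 0.5x_{South}, so x_{South} = 43.5 / 1.5 = 29.
Price P = 100 − 58 = 42.
South's profit: (42 − 13)·29 = 841.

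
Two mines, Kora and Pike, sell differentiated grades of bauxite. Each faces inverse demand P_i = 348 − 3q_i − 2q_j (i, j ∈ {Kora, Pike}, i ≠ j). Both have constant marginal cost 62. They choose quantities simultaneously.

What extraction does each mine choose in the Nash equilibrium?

Mine Kora's profit: π = q_{Kora}(348 − 3q_{Kora} − 2q_{Pike}) − 62q_{Kora}.
∂π/∂q_{Kora} = 286 − 6q_{Kora} − 2q_{Pike} = 0 ⇒ q_{Kora} = 143/3 − (1/3)q_{Pike}.
The game is symmetric, so in equilibrium q_{Pike} = q_{Kora}: the reaction function gives (4/3)q_{Kora} = 143/3, hence q_{Kora} = 35.75.

35.75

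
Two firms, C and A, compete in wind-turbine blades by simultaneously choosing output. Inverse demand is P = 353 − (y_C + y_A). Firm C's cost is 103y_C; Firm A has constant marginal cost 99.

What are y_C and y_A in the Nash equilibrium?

82, 86

Firm C's profit: π = y_C(353 − (y_C + y_A)) − 103y_C.
∂π/∂y_C = 250 − 2y_C − y_A = 0, so y_C = 125 − 0.5y_A.
By the same steps for A: y_A = 127 − 0.5y_C.
Plugging y_A into C's best response: y_C = 125 − 0.5(127 − 0.5y_C) ⇒ 0.75y_C = 61.5, so y_C = 82.
Then y_A = 127 − 0.5·82 = 86.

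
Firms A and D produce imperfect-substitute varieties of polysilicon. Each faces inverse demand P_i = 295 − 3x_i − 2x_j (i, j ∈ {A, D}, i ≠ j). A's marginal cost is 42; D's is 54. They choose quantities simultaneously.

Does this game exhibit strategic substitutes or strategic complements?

strategic substitutes

Firm A's profit: π = x_A(295 − 3x_A − 2x_D) − 42x_A.
∂π/∂x_A = 253 − 6x_A − 2x_D = 0 ⇒ x_A = 253/6 − (1/3)x_D.
The best-response slope dx_A/dx_D = −1/3 < 0: the reaction function is downward-sloping, so the choices are strategic substitutes.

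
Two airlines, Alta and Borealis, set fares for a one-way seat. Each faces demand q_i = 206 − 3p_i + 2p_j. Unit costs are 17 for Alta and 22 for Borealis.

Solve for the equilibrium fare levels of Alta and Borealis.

65.1875, 67.0625

Alta's profit: π = (p_{Alta} − 17)(206 − 3p_{Alta} + 2p_{Borealis}).
∂π/∂p_{Alta} = 257 − 6p_{Alta} + 2p_{Borealis} = 0 ⇒ p_{Alta} = 257/6 + (1/3)p_{Borealis}.
Similarly p_{Borealis} = 136/3 + (1/3)p_{Alta}.
Substituting the second reaction function into the first: p_{Alta} = 257/6 + (1/3)(136/3 + (1/3)p_{Alta}), which gives (8/9)p_{Alta} = 1043/18 ⇒ p_{Alta} = 65.1875.
Then p_{Borealis} = 136/3 + (1/3)·65.1875 = 67.0625.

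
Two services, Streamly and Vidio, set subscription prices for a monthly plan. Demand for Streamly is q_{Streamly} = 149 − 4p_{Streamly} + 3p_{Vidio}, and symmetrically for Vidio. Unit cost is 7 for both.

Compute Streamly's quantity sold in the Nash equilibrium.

Streamly's profit: π = (p_{Streamly} − 7)(149 − 4p_{Streamly} + 3p_{Vidio}).
∂π/∂p_{Streamly} = 177 − 8p_{Streamly} + 3p_{Vidio} = 0 ⇒ p_{Streamly} = 22.125 + 0.375p_{Vidio}.
Setting p_{Streamly} = p_{Vidio} in the reaction function: p_{Streamly} = 22.125 + 0.375p_{Streamly}, so p_{Streamly} = 22.125 / 0.625 = 35.4.
q_{Streamly} = 149 − 4·35.4 + 3·35.4 = 113.6.

113.6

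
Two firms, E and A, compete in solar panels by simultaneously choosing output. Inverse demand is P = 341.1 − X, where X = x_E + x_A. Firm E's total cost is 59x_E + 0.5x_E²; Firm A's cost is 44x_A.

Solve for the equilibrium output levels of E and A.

53.42, 121.84

Firm E's profit: π = x_E(341.1 − (x_E + x_A)) − 59x_E − 0.5x_E².
∂π/∂x_E = 282.1 − 3x_E − x_A = 0, so x_E = 2821/30 − (1/3)x_A.
For A: ∂π/∂x_A = 297.1 − 2x_A − x_E = 0 ⇒ x_A = 148.55 − 0.5x_E.
Substituting the second reaction function into the first: x_E = 2821/30 − (1/3)(148.55 − 0.5x_E), which gives (5/6)x_E = 2671/60 ⇒ x_E = 53.42.
Then x_A = 148.55 − 0.5·53.42 = 121.84.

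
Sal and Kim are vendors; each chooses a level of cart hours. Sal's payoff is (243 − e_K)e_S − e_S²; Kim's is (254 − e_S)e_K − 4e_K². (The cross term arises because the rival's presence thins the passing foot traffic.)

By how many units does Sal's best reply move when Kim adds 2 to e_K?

Expanding Sal's payoff: 243e_S − e_Ke_S − e_S².
∂π/∂e_S = 243 − e_K − 2e_S = 0, so e_S = 121.5 − 0.5e_K.
The reaction-function slope is −0.5, so a 2-unit rise in e_K moves e_S by −0.5 × 2 = −1. Sal's best response falls — the actions are strategic substitutes.

-1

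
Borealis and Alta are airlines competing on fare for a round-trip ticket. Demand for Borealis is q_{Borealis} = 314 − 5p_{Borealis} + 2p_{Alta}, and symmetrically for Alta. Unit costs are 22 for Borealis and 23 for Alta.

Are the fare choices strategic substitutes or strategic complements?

Borealis's profit: π = (p_{Borealis} − 22)(314 − 5p_{Borealis} + 2p_{Alta}).
∂π/∂p_{Borealis} = 424 − 10p_{Borealis} + 2p_{Alta} = 0 ⇒ p_{Borealis} = 42.4 + 0.2p_{Alta}.
The best-response slope dp_{Borealis}/dp_{Alta} = 0.2 > 0: the reaction function is upward-sloping, so the choices are strategic complements.

strategic complements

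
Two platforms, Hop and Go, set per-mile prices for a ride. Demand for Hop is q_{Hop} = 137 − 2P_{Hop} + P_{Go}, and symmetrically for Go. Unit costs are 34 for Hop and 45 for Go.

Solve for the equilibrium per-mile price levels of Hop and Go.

Hop's profit: π = (P_{Hop} − 34)(137 − 2P_{Hop} + P_{Go}).
∂π/∂P_{Hop} = 205 − 4P_{Hop} + P_{Go} = 0 ⇒ P_{Hop} = 51.25 + 0.25P_{Go}.
Similarly P_{Go} = 56.75 + 0.25P_{Hop}.
Plugging P_{Go} into Hop's best response: P_{Hop} = 51.25 + 0.25(56.75 + 0.25P_{Hop}) ⇒ 0.9375P_{Hop} = 65.4375, so P_{Hop} = 69.8.
Then P_{Go} = 56.75 + 0.25·69.8 = 74.2.

69.8, 74.2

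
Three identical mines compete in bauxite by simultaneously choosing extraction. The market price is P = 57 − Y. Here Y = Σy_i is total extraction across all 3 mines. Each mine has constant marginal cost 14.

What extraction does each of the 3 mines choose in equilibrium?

A representative mine's profit is π_i = y_i(57 − Y) − 14y_i, with Y = y_i + Σ_{j≠i} y_j.
First-order condition: 43 − 2y_i − Σ_{j≠i} y_j = 0.
In a symmetric equilibrium every mine chooses the same y, so Σ_{j≠i} y_j = 2y. The condition becomes 43 − 4y = 0, giving y = 43/4 = 10.75.

10.75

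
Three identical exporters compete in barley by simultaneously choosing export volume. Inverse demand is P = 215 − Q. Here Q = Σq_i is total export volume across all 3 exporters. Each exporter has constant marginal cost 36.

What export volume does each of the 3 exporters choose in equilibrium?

44.75

A representative exporter's profit is π_i = q_i(215 − Q) − 36q_i, with Q = q_i + Σ_{j≠i} q_j.
First-order condition: 179 − 2q_i − Σ_{j≠i} q_j = 0.
Imposing symmetry (q_j = q for all j) turns Σ_{j≠i} q_j into 2q, so 179 = 4q and q = 44.75.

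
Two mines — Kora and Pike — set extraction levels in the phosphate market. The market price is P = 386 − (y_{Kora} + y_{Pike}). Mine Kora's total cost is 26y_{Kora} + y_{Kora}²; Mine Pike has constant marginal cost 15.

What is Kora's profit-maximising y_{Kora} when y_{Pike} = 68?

Mine Kora's profit: π = y_{Kora}(386 − (y_{Kora} + y_{Pike})) − 26y_{Kora} − y_{Kora}².
∂π/∂y_{Kora} = 360 − 4y_{Kora} − y_{Pike} = 0, so y_{Kora} = 90 − 0.25y_{Pike}.
At y_{Pike} = 68: y_{Kora} = 90 − 0.25·68 = 73.

73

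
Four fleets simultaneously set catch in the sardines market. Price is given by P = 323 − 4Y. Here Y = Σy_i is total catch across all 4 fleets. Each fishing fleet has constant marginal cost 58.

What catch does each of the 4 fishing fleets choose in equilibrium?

13.25

A representative fishing fleet's profit is π_i = y_i(323 − 4Y) − 58y_i, with Y = y_i + Σ_{j≠i} y_j.
First-order condition: 265 − 8y_i − 4Σ_{j≠i} y_j = 0.
In a symmetric equilibrium every fishing fleet chooses the same y, so Σ_{j≠i} y_j = 3y. The condition becomes 265 − 20y = 0, giving y = 265/20 = 13.25.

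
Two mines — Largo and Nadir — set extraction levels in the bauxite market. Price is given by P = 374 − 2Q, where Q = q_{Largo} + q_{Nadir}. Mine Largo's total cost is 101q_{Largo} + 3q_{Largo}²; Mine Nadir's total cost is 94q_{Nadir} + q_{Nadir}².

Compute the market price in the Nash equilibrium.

Mine Largo's profit: π = q_{Largo}(374 − 2(q_{Largo} + q_{Nadir})) − 101q_{Largo} − 3q_{Largo}².
∂π/∂q_{Largo} = 273 − 10q_{Largo} − 2q_{Nadir} = 0, so q_{Largo} = 27.3 − 0.2q_{Nadir}.
For Nadir: ∂π/∂q_{Nadir} = 280 − 6q_{Nadir} − 2q_{Largo} = 0 ⇒ q_{Nadir} = 140/3 − (1/3)q_{Largo}.
Substituting the second reaction function into the first: q_{Largo} = 27.3 − 0.2(140/3 − (1/3)q_{Largo}), which gives (14/15)q_{Largo} = 539/30 ⇒ q_{Largo} = 19.25.
Then q_{Nadir} = 140/3 − (1/3)·19.25 = 40.25.
Equilibrium price: P = 374 − 2·59.5 = 255.

255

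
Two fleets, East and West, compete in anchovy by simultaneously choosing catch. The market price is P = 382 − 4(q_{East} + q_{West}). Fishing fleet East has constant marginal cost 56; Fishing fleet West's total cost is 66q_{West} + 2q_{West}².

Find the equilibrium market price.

188.4

Fishing fleet East's profit: π = q_{East}(382 − 4(q_{East} + q_{West})) − 56q_{East}.
∂π/∂q_{East} = 326 − 8q_{East} − 4q_{West} = 0, so q_{East} = 40.75 − 0.5q_{West}.
For West: ∂π/∂q_{West} = 316 − 12q_{West} − 4q_{East} = 0 ⇒ q_{West} = 79/3 − (1/3)q_{East}.
Solving the two reaction functions simultaneously: (1 − (−0.5)(−1/3))q_{East} = 40.75 − 0.5·(79/3), so (5/6)q_{East} = 331/12 and q_{East} = 33.1.
Then q_{West} = 79/3 − (1/3)·33.1 = 15.3.
Equilibrium price: P = 382 − 4·48.4 = 188.4.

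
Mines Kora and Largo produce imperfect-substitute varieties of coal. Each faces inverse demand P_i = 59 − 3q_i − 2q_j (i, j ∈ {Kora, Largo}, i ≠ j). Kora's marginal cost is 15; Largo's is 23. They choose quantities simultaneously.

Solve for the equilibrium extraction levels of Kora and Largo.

6, 4

Mine Kora's profit: π = q_{Kora}(59 − 3q_{Kora} − 2q_{Largo}) − 15q_{Kora}.
∂π/∂q_{Kora} = 44 − 6q_{Kora} − 2q_{Largo} = 0 ⇒ q_{Kora} = 22/3 − (1/3)q_{Largo}.
Similarly q_{Largo} = 6 − (1/3)q_{Kora}.
Plugging q_{Largo} into Kora's best response: q_{Kora} = 22/3 − (1/3)(6 − (1/3)q_{Kora}) ⇒ (8/9)q_{Kora} = 16/3, so q_{Kora} = 6.
Then q_{Largo} = 6 − (1/3)·6 = 4.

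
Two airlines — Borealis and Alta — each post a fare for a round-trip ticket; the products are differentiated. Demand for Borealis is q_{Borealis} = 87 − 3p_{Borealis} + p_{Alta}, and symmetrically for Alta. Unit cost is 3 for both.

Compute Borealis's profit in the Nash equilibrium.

Borealis's profit: π = (p_{Borealis} − 3)(87 − 3p_{Borealis} + p_{Alta}).
∂π/∂p_{Borealis} = 96 − 6p_{Borealis} + p_{Alta} = 0 ⇒ p_{Borealis} = 16 + (1/6)p_{Alta}.
By symmetry p_{Alta} = p_{Borealis}; substituting into the reaction function, (5/6)p_{Borealis} = 16 and p_{Borealis} = 19.2.
q_{Borealis} = 87 − 3·19.2 + 19.2 = 48.6.
Profit = (19.2 − 3)·48.6 = 787.32.

787.32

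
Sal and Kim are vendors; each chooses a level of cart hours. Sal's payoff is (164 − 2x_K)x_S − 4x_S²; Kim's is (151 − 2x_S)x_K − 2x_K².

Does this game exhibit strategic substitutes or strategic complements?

Expanding Sal's payoff: 164x_S − 2x_Kx_S − 4x_S².
∂π/∂x_S = 164 − 2x_K − 8x_S = 0, so x_S = 20.5 − 0.25x_K.
The best-response slope dx_S/dx_K = −0.25 < 0: the reaction function is downward-sloping, so the choices are strategic substitutes.

strategic substitutes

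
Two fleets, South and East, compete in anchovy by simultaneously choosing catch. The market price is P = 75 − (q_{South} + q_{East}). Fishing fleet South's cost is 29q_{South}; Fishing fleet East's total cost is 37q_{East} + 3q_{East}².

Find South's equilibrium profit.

484

Fishing fleet South's profit: π = q_{South}(75 − (q_{South} + q_{East})) − 29q_{South}.
∂π/∂q_{South} = 46 − 2q_{South} − q_{East} = 0, so q_{South} = 23 − 0.5q_{East}.
For East: ∂π/∂q_{East} = 38 − 8q_{East} − q_{South} = 0 ⇒ q_{East} = 4.75 − 0.125q_{South}.
Plugging q_{East} into South's best response: q_{South} = 23 − 0.5(4.75 − 0.125q_{South}) ⇒ 0.9375q_{South} = 20.625, so q_{South} = 22.
Then q_{East} = 4.75 − 0.125·22 = 2.
Price P = 75 − 24 = 51.
South's profit: (51 − 29)·22 = 484.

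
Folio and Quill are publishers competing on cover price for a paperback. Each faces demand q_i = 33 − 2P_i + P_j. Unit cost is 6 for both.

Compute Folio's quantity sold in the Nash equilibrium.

Folio's profit: π = (P_{Folio} − 6)(33 − 2P_{Folio} + P_{Quill}).
∂π/∂P_{Folio} = 45 − 4P_{Folio} + P_{Quill} = 0 ⇒ P_{Folio} = 11.25 + 0.25P_{Quill}.
The game is symmetric, so in equilibrium P_{Quill} = P_{Folio}: the reaction function gives 0.75P_{Folio} = 11.25, hence P_{Folio} = 15.
q_{Folio} = 33 − 2·15 + 15 = 18.

18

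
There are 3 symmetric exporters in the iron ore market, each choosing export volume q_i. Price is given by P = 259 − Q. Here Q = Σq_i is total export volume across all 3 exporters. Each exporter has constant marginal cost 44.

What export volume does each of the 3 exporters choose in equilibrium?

A representative exporter's profit is π_i = q_i(259 − Q) − 44q_i, with Q = q_i + Σ_{j≠i} q_j.
First-order condition: 215 − 2q_i − Σ_{j≠i} q_j = 0.
In a symmetric equilibrium every exporter chooses the same q, so Σ_{j≠i} q_j = 2q. The condition becomes 215 − 4q = 0, giving q = 215/4 = 53.75.

53.75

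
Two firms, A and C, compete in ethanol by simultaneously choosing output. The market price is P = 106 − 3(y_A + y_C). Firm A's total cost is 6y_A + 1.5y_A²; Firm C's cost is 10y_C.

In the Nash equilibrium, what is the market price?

47.6

Firm A's profit: π = y_A(106 − 3(y_A + y_C)) − 6y_A − 1.5y_A².
∂π/∂y_A = 100 − 9y_A − 3y_C = 0, so y_A = 100/9 − (1/3)y_C.
For C: ∂π/∂y_C = 96 − 6y_C − 3y_A = 0 ⇒ y_C = 16 − 0.5y_A.
Solving the two reaction functions simultaneously: (1 − (−1/3)(−0.5))y_A = 100/9 − (1/3)·16, so (5/6)y_A = 52/9 and y_A = 104/15.
Then y_C = 16 − 0.5·(104/15) = 188/15.
Equilibrium price: P = 106 − 3·(292/15) = 47.6.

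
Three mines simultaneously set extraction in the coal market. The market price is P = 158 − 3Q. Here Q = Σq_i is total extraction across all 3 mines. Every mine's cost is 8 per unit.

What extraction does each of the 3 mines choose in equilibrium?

A representative mine's profit is π_i = q_i(158 − 3Q) − 8q_i, with Q = q_i + Σ_{j≠i} q_j.
First-order condition: 150 − 6q_i − 3Σ_{j≠i} q_j = 0.
With identical mines, set every q_j = q: then 150 − 6q − 6q = 0, i.e. q = 150/12 = 12.5.

12.5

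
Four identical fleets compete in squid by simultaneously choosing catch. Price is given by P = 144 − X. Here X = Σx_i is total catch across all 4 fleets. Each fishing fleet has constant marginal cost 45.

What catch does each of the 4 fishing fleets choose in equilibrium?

A representative fishing fleet's profit is π_i = x_i(144 − X) − 45x_i, with X = x_i + Σ_{j≠i} x_j.
First-order condition: 99 − 2x_i − Σ_{j≠i} x_j = 0.
In a symmetric equilibrium every fishing fleet chooses the same x, so Σ_{j≠i} x_j = 3x. The condition becomes 99 − 5x = 0, giving x = 99/5 = 19.8.

19.8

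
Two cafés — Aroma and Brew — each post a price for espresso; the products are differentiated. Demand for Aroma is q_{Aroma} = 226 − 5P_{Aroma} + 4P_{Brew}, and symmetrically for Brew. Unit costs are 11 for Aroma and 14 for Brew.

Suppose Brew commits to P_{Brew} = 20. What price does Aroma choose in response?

36.1

Aroma's profit: π = (P_{Aroma} − 11)(226 − 5P_{Aroma} + 4P_{Brew}).
∂π/∂P_{Aroma} = 281 − 10P_{Aroma} + 4P_{Brew} = 0 ⇒ P_{Aroma} = 28.1 + 0.4P_{Brew}.
At P_{Brew} = 20: P_{Aroma} = 28.1 + 0.4·20 = 36.1.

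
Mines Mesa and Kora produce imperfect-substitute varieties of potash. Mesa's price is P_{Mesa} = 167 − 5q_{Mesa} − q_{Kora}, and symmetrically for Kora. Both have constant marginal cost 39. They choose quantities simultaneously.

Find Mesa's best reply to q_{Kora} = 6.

Mine Mesa's profit: π = q_{Mesa}(167 − 5q_{Mesa} − q_{Kora}) − 39q_{Mesa}.
∂π/∂q_{Mesa} = 128 − 10q_{Mesa} − q_{Kora} = 0 ⇒ q_{Mesa} = 12.8 − 0.1q_{Kora}.
At q_{Kora} = 6: q_{Mesa} = 12.8 − 0.1·6 = 12.2.

12.2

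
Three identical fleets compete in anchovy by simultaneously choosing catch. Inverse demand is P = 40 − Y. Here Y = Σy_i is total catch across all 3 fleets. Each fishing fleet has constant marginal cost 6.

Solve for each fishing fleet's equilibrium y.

8.5

A representative fishing fleet's profit is π_i = y_i(40 − Y) − 6y_i, with Y = y_i + Σ_{j≠i} y_j.
First-order condition: 34 − 2y_i − Σ_{j≠i} y_j = 0.
In a symmetric equilibrium every fishing fleet chooses the same y, so Σ_{j≠i} y_j = 2y. The condition becomes 34 − 4y = 0, giving y = 34/4 = 8.5.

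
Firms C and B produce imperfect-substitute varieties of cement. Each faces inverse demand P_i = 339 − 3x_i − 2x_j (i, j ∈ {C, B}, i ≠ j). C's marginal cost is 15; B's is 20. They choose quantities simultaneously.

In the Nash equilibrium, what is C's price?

137.4375

Firm C's profit: π = x_C(339 − 3x_C − 2x_B) − 15x_C.
∂π/∂x_C = 324 − 6x_C − 2x_B = 0 ⇒ x_C = 54 − (1/3)x_B.
Similarly x_B = 319/6 − (1/3)x_C.
Substituting the second reaction function into the first: x_C = 54 − (1/3)(319/6 − (1/3)x_C), which gives (8/9)x_C = 653/18 ⇒ x_C = 40.8125.
Then x_B = 319/6 − (1/3)·40.8125 = 39.5625.
P_C = 339 − 3·40.8125 − 2·39.5625 = 137.4375.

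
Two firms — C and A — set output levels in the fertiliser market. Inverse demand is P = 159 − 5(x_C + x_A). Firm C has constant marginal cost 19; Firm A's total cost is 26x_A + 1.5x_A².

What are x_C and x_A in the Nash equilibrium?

11, 6

Firm C's profit: π = x_C(159 − 5(x_C + x_A)) − 19x_C.
∂π/∂x_C = 140 − 10x_C − 5x_A = 0, so x_C = 14 − 0.5x_A.
For A: ∂π/∂x_A = 133 − 13x_A − 5x_C = 0 ⇒ x_A = 133/13 − (5/13)x_C.
Substituting the second reaction function into the first: x_C = 14 − 0.5(133/13 − (5/13)x_C), which gives (21/26)x_C = 231/26 ⇒ x_C = 11.
Then x_A = 133/13 − (5/13)·11 = 6.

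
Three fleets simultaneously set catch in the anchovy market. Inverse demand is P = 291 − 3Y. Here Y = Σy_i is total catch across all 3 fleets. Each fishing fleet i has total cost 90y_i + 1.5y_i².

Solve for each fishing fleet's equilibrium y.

13.4

A representative fishing fleet's profit is π_i = y_i(291 − 3Y) − 90y_i − 1.5y_i², with Y = y_i + Σ_{j≠i} y_j.
First-order condition: 201 − 9y_i − 3Σ_{j≠i} y_j = 0.
Imposing symmetry (y_j = y for all j) turns Σ_{j≠i} y_j into 2y, so 201 = 15y and y = 13.4.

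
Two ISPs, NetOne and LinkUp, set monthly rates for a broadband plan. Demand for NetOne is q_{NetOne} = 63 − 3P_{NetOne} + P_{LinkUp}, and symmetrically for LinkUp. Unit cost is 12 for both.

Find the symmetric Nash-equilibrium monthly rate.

NetOne's profit: π = (P_{NetOne} − 12)(63 − 3P_{NetOne} + P_{LinkUp}).
∂π/∂P_{NetOne} = 99 − 6P_{NetOne} + P_{LinkUp} = 0 ⇒ P_{NetOne} = 16.5 + (1/6)P_{LinkUp}.
The game is symmetric, so in equilibrium P_{LinkUp} = P_{NetOne}: the reaction function gives (5/6)P_{NetOne} = 16.5, hence P_{NetOne} = 19.8.

19.8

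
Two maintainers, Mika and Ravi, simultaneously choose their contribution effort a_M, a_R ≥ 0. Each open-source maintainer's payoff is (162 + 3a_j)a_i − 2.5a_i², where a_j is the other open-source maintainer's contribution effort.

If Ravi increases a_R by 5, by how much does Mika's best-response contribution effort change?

3

Mika's payoff is (162 + 3a_R)a_M − 2.5a_M².
∂π/∂a_M = 162 + 3a_R − 5a_M = 0, so a_M = 32.4 + 0.6a_R.
The reaction-function slope is 0.6, so a 5-unit rise in a_R moves a_M by 0.6 × 5 = 3. Mika's best response rises — the actions are strategic complements.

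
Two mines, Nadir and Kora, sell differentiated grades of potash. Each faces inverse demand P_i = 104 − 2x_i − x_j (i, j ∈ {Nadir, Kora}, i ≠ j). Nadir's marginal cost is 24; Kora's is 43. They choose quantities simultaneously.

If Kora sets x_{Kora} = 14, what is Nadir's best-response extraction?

Mine Nadir's profit: π = x_{Nadir}(104 − 2x_{Nadir} − x_{Kora}) − 24x_{Nadir}.
∂π/∂x_{Nadir} = 80 − 4x_{Nadir} − x_{Kora} = 0 ⇒ x_{Nadir} = 20 − 0.25x_{Kora}.
At x_{Kora} = 14: x_{Nadir} = 20 − 0.25·14 = 16.5.

16.5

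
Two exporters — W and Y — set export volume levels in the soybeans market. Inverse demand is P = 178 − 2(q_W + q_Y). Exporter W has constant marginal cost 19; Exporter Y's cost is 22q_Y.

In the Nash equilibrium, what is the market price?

73

Exporter W's profit: π = q_W(178 − 2(q_W + q_Y)) − 19q_W.
∂π/∂q_W = 159 − 4q_W − 2q_Y = 0, so q_W = 39.75 − 0.5q_Y.
By the same steps for Y: q_Y = 39 − 0.5q_W.
Solving the two reaction functions simultaneously: (1 − (−0.5)(−0.5))q_W = 39.75 − 0.5·39, so 0.75q_W = 20.25 and q_W = 27.
Then q_Y = 39 − 0.5·27 = 25.5.
Equilibrium price: P = 178 − 2·52.5 = 73.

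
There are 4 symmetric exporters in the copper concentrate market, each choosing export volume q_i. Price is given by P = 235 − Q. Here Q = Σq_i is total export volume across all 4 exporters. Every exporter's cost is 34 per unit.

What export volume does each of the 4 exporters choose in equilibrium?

A representative exporter's profit is π_i = q_i(235 − Q) − 34q_i, with Q = q_i + Σ_{j≠i} q_j.
First-order condition: 201 − 2q_i − Σ_{j≠i} q_j = 0.
With identical exporters, set every q_j = q: then 201 − 2q − 3q = 0, i.e. q = 201/5 = 40.2.

40.2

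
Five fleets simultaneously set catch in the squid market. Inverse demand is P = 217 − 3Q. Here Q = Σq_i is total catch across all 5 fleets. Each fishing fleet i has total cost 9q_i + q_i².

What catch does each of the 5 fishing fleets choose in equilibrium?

A representative fishing fleet's profit is π_i = q_i(217 − 3Q) − 9q_i − q_i², with Q = q_i + Σ_{j≠i} q_j.
First-order condition: 208 − 8q_i − 3Σ_{j≠i} q_j = 0.
In a symmetric equilibrium every fishing fleet chooses the same q, so Σ_{j≠i} q_j = 4q. The condition becomes 208 − 20q = 0, giving q = 208/20 = 10.4.

10.4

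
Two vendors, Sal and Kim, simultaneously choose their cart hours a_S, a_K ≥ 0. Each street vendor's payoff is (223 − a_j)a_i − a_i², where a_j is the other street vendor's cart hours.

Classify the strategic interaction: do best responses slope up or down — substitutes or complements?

Sal's payoff is (223 − a_K)a_S − a_S².
∂π/∂a_S = 223 − a_K − 2a_S = 0, so a_S = 111.5 − 0.5a_K.
The best-response slope da_S/da_K = −0.5 < 0: the reaction function is downward-sloping, so the choices are strategic substitutes.

strategic substitutes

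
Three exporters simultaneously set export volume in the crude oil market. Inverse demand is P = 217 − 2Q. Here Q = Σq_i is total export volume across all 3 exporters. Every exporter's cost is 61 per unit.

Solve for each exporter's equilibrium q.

19.5

A representative exporter's profit is π_i = q_i(217 − 2Q) − 61q_i, with Q = q_i + Σ_{j≠i} q_j.
First-order condition: 156 − 4q_i − 2Σ_{j≠i} q_j = 0.
In a symmetric equilibrium every exporter chooses the same q, so Σ_{j≠i} q_j = 2q. The condition becomes 156 − 8q = 0, giving q = 156/8 = 19.5.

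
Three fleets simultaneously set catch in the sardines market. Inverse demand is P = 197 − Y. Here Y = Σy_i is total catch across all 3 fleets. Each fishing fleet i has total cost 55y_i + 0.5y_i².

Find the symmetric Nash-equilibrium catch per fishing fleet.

A representative fishing fleet's profit is π_i = y_i(197 − Y) − 55y_i − 0.5y_i², with Y = y_i + Σ_{j≠i} y_j.
First-order condition: 142 − 3y_i − Σ_{j≠i} y_j = 0.
In a symmetric equilibrium every fishing fleet chooses the same y, so Σ_{j≠i} y_j = 2y. The condition becomes 142 − 5y = 0, giving y = 142/5 = 28.4.

28.4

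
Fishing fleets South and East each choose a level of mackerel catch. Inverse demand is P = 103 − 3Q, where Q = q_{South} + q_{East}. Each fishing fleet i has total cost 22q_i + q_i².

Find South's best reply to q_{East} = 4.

8.625

Fishing fleet South's profit: π = q_{South}(103 − 3(q_{South} + q_{East})) − 22q_{South} − q_{South}².
∂π/∂q_{South} = 81 − 8q_{South} − 3q_{East} = 0, so q_{South} = 10.125 − 0.375q_{East}.
At q_{East} = 4: q_{South} = 10.125 − 0.375·4 = 8.625.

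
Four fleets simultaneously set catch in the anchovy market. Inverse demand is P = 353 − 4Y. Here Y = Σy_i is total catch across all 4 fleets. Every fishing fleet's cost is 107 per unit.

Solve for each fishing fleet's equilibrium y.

12.3

A representative fishing fleet's profit is π_i = y_i(353 − 4Y) − 107y_i, with Y = y_i + Σ_{j≠i} y_j.
First-order condition: 246 − 8y_i − 4Σ_{j≠i} y_j = 0.
Imposing symmetry (y_j = y for all j) turns Σ_{j≠i} y_j into 3y, so 246 = 20y and y = 12.3.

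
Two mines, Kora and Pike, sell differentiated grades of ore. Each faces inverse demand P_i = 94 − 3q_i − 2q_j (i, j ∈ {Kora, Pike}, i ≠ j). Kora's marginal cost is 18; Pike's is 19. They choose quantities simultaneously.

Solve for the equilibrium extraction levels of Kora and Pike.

Mine Kora's profit: π = q_{Kora}(94 − 3q_{Kora} − 2q_{Pike}) − 18q_{Kora}.
∂π/∂q_{Kora} = 76 − 6q_{Kora} − 2q_{Pike} = 0 ⇒ q_{Kora} = 38/3 − (1/3)q_{Pike}.
Similarly q_{Pike} = 12.5 − (1/3)q_{Kora}.
Substituting the second reaction function into the first: q_{Kora} = 38/3 − (1/3)(12.5 − (1/3)q_{Kora}), which gives (8/9)q_{Kora} = 8.5 ⇒ q_{Kora} = 9.5625.
Then q_{Pike} = 12.5 − (1/3)·9.5625 = 9.3125.

9.5625, 9.3125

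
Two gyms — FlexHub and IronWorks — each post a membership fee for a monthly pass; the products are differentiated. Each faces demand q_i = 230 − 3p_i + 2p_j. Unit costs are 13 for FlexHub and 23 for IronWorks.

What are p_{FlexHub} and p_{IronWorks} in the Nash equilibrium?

69.125, 72.875

FlexHub's profit: π = (p_{FlexHub} − 13)(230 − 3p_{FlexHub} + 2p_{IronWorks}).
∂π/∂p_{FlexHub} = 269 − 6p_{FlexHub} + 2p_{IronWorks} = 0 ⇒ p_{FlexHub} = 269/6 + (1/3)p_{IronWorks}.
Similarly p_{IronWorks} = 299/6 + (1/3)p_{FlexHub}.
Solving the two reaction functions simultaneously: (1 − (1/3)(1/3))p_{FlexHub} = 269/6 + (1/3)·(299/6), so (8/9)p_{FlexHub} = 553/9 and p_{FlexHub} = 69.125.
Then p_{IronWorks} = 299/6 + (1/3)·69.125 = 72.875.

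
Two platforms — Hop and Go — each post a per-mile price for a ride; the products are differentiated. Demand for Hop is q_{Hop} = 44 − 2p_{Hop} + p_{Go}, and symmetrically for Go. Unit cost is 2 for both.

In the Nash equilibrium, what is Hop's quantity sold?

28

Hop's profit: π = (p_{Hop} − 2)(44 − 2p_{Hop} + p_{Go}).
∂π/∂p_{Hop} = 48 − 4p_{Hop} + p_{Go} = 0 ⇒ p_{Hop} = 12 + 0.25p_{Go}.
The game is symmetric, so in equilibrium p_{Go} = p_{Hop}: the reaction function gives 0.75p_{Hop} = 12, hence p_{Hop} = 16.
q_{Hop} = 44 − 2·16 + 16 = 28.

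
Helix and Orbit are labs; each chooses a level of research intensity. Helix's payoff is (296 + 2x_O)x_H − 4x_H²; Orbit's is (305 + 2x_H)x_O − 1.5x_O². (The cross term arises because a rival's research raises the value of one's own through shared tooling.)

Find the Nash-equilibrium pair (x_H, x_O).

Expanding Helix's payoff: 296x_H + 2x_Ox_H − 4x_H².
∂π/∂x_H = 296 + 2x_O − 8x_H = 0, so x_H = 37 + 0.25x_O.
Likewise for Orbit: x_O = 305/3 + (2/3)x_H.
Plugging x_O into Helix's best response: x_H = 37 + 0.25(305/3 + (2/3)x_H) ⇒ (5/6)x_H = 749/12, so x_H = 74.9.
Then x_O = 305/3 + (2/3)·74.9 = 151.6.

74.9, 151.6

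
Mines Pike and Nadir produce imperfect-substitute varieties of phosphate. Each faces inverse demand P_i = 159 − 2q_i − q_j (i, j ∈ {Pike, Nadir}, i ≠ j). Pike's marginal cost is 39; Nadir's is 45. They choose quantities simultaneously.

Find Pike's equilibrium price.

Mine Pike's profit: π = q_{Pike}(159 − 2q_{Pike} − q_{Nadir}) − 39q_{Pike}.
∂π/∂q_{Pike} = 120 − 4q_{Pike} − q_{Nadir} = 0 ⇒ q_{Pike} = 30 − 0.25q_{Nadir}.
Similarly q_{Nadir} = 28.5 − 0.25q_{Pike}.
Plugging q_{Nadir} into Pike's best response: q_{Pike} = 30 − 0.25(28.5 − 0.25q_{Pike}) ⇒ 0.9375q_{Pike} = 22.875, so q_{Pike} = 24.4.
Then q_{Nadir} = 28.5 − 0.25·24.4 = 22.4.
P_{Pike} = 159 − 2·24.4 − 22.4 = 87.8.

87.8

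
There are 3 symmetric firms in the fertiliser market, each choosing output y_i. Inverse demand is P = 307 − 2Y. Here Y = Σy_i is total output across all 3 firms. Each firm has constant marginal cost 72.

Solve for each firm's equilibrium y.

29.375

A representative firm's profit is π_i = y_i(307 − 2Y) − 72y_i, with Y = y_i + Σ_{j≠i} y_j.
First-order condition: 235 − 4y_i − 2Σ_{j≠i} y_j = 0.
In a symmetric equilibrium every firm chooses the same y, so Σ_{j≠i} y_j = 2y. The condition becomes 235 − 8y = 0, giving y = 235/8 = 29.375.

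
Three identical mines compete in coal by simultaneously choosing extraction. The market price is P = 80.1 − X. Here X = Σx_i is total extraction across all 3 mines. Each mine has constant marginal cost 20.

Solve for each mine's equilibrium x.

A representative mine's profit is π_i = x_i(80.1 − X) − 20x_i, with X = x_i + Σ_{j≠i} x_j.
First-order condition: 60.1 − 2x_i − Σ_{j≠i} x_j = 0.
With identical mines, set every x_j = x: then 60.1 − 2x − 2x = 0, i.e. x = 60.1/4 = 15.025.

15.025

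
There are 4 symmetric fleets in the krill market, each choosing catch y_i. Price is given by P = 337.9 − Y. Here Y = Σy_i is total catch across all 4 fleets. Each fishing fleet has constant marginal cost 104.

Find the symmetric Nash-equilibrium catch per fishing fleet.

46.78

A representative fishing fleet's profit is π_i = y_i(337.9 − Y) − 104y_i, with Y = y_i + Σ_{j≠i} y_j.
First-order condition: 233.9 − 2y_i − Σ_{j≠i} y_j = 0.
With identical fishing fleets, set every y_j = y: then 233.9 − 2y − 3y = 0, i.e. y = 233.9/5 = 46.78.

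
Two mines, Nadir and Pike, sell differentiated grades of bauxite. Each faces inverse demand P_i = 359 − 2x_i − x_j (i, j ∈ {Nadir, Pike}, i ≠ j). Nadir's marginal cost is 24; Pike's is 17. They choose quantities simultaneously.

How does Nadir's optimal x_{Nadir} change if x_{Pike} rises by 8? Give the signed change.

Mine Nadir's profit: π = x_{Nadir}(359 − 2x_{Nadir} − x_{Pike}) − 24x_{Nadir}.
∂π/∂x_{Nadir} = 335 − 4x_{Nadir} − x_{Pike} = 0 ⇒ x_{Nadir} = 83.75 − 0.25x_{Pike}.
The reaction-function slope is −0.25, so an 8-unit rise in x_{Pike} moves x_{Nadir} by −0.25 × 8 = −2. Nadir's best response falls — the actions are strategic substitutes.

-2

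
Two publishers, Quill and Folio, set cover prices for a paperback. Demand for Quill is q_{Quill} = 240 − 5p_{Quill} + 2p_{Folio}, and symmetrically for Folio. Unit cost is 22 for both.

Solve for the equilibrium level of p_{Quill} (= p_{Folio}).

43.75

Quill's profit: π = (p_{Quill} − 22)(240 − 5p_{Quill} + 2p_{Folio}).
∂π/∂p_{Quill} = 350 − 10p_{Quill} + 2p_{Folio} = 0 ⇒ p_{Quill} = 35 + 0.2p_{Folio}.
By symmetry p_{Folio} = p_{Quill}; substituting into the reaction function, 0.8p_{Quill} = 35 and p_{Quill} = 43.75.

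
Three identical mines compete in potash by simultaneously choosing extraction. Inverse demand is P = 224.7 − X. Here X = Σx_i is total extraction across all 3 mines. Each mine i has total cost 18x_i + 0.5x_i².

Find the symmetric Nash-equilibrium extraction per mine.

41.34

A representative mine's profit is π_i = x_i(224.7 − X) − 18x_i − 0.5x_i², with X = x_i + Σ_{j≠i} x_j.
First-order condition: 206.7 − 3x_i − Σ_{j≠i} x_j = 0.
Imposing symmetry (x_j = x for all j) turns Σ_{j≠i} x_j into 2x, so 206.7 = 5x and x = 41.34.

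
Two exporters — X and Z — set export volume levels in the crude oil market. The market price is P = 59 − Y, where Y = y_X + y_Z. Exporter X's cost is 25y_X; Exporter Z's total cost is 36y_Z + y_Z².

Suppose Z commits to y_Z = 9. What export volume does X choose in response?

Exporter X's profit: π = y_X(59 − (y_X + y_Z)) − 25y_X.
∂π/∂y_X = 34 − 2y_X − y_Z = 0, so y_X = 17 − 0.5y_Z.
At y_Z = 9: y_X = 17 − 0.5·9 = 12.5.

12.5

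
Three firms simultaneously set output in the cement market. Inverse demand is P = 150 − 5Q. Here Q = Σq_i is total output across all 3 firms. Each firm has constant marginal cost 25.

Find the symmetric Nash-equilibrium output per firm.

6.25

A representative firm's profit is π_i = q_i(150 − 5Q) − 25q_i, with Q = q_i + Σ_{j≠i} q_j.
First-order condition: 125 − 10q_i − 5Σ_{j≠i} q_j = 0.
With identical firms, set every q_j = q: then 125 − 10q − 10q = 0, i.e. q = 125/20 = 6.25.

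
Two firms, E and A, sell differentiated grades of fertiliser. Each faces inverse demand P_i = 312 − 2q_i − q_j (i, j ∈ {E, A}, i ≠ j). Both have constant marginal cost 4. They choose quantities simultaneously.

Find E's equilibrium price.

Firm E's profit: π = q_E(312 − 2q_E − q_A) − 4q_E.
∂π/∂q_E = 308 − 4q_E − q_A = 0 ⇒ q_E = 77 − 0.25q_A.
The game is symmetric, so in equilibrium q_A = q_E: the reaction function gives 1.25q_E = 77, hence q_E = 61.6.
P_E = 312 − 2·61.6 − 61.6 = 127.2.

127.2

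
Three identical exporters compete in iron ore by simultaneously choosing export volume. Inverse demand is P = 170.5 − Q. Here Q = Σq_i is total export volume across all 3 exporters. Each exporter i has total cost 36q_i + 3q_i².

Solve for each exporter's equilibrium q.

13.45

A representative exporter's profit is π_i = q_i(170.5 − Q) − 36q_i − 3q_i², with Q = q_i + Σ_{j≠i} q_j.
First-order condition: 134.5 − 8q_i − Σ_{j≠i} q_j = 0.
In a symmetric equilibrium every exporter chooses the same q, so Σ_{j≠i} q_j = 2q. The condition becomes 134.5 − 10q = 0, giving q = 134.5/10 = 13.45.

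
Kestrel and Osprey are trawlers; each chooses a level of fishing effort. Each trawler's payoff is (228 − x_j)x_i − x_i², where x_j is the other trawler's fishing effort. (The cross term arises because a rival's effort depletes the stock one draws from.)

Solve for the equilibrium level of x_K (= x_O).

Kestrel's payoff is (228 − x_O)x_K − x_K².
∂π/∂x_K = 228 − x_O − 2x_K = 0, so x_K = 114 − 0.5x_O.
By symmetry x_O = x_K; substituting into the reaction function, 1.5x_K = 114 and x_K = 76.

76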